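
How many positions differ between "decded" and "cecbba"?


Comparing "decded" and "cecbba" position by position:
  Position 0: 'd' vs 'c' => DIFFER
  Position 1: 'e' vs 'e' => same
  Position 2: 'c' vs 'c' => same
  Position 3: 'd' vs 'b' => DIFFER
  Position 4: 'e' vs 'b' => DIFFER
  Position 5: 'd' vs 'a' => DIFFER
Positions that differ: 4

4


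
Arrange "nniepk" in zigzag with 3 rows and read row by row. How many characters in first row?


Zigzag "nniepk" into 3 rows:
Placing characters:
  'n' => row 0
  'n' => row 1
  'i' => row 2
  'e' => row 1
  'p' => row 0
  'k' => row 1
Rows:
  Row 0: "np"
  Row 1: "nek"
  Row 2: "i"
First row length: 2

2


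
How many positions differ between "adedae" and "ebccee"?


Comparing "adedae" and "ebccee" position by position:
  Position 0: 'a' vs 'e' => DIFFER
  Position 1: 'd' vs 'b' => DIFFER
  Position 2: 'e' vs 'c' => DIFFER
  Position 3: 'd' vs 'c' => DIFFER
  Position 4: 'a' vs 'e' => DIFFER
  Position 5: 'e' vs 'e' => same
Positions that differ: 5

5


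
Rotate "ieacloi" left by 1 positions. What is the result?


Input: "ieacloi", rotate left by 1
First 1 characters: "i"
Remaining characters: "eacloi"
Concatenate remaining + first: "eacloi" + "i" = "eacloii"

eacloii


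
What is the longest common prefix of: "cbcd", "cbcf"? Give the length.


Words: cbcd, cbcf
  Position 0: all 'c' => match
  Position 1: all 'b' => match
  Position 2: all 'c' => match
  Position 3: ('d', 'f') => mismatch, stop
LCP = "cbc" (length 3)

3


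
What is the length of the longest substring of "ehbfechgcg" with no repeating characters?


Input: "ehbfechgcg"
Sliding window (track last position of each char):
  Position 0 ('e'): window [0,0] length 1 -- new best
  Position 1 ('h'): window [0,1] length 2 -- new best
  Position 2 ('b'): window [0,2] length 3 -- new best
  Position 3 ('f'): window [0,3] length 4 -- new best
  Position 4 ('e'): repeat (last at 0), move window start to 1
  Position 4 ('e'): window [1,4] length 4
  Position 5 ('c'): window [1,5] length 5 -- new best
  Position 6 ('h'): repeat (last at 1), move window start to 2
  Position 6 ('h'): window [2,6] length 5
  Position 7 ('g'): window [2,7] length 6 -- new best
  Position 8 ('c'): repeat (last at 5), move window start to 6
  Position 8 ('c'): window [6,8] length 3
  Position 9 ('g'): repeat (last at 7), move window start to 8
  Position 9 ('g'): window [8,9] length 2
Longest substring with no repeats: "bfechg" with length 6

6


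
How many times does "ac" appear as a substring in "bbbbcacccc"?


Searching for "ac" in "bbbbcacccc"
Scanning each position:
  Position 0: "bb" => no
  Position 1: "bb" => no
  Position 2: "bb" => no
  Position 3: "bc" => no
  Position 4: "ca" => no
  Position 5: "ac" => MATCH
  Position 6: "cc" => no
  Position 7: "cc" => no
  Position 8: "cc" => no
Total occurrences: 1

1


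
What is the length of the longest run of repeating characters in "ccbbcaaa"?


Input: "ccbbcaaa"
Scanning for longest run:
  Position 1 ('c'): continues run of 'c', length=2
  Position 2 ('b'): new char, reset run to 1
  Position 3 ('b'): continues run of 'b', length=2
  Position 4 ('c'): new char, reset run to 1
  Position 5 ('a'): new char, reset run to 1
  Position 6 ('a'): continues run of 'a', length=2
  Position 7 ('a'): continues run of 'a', length=3
Longest run: 'a' with length 3

3


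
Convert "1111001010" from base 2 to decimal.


Input: "1111001010" in base 2
Positional expansion:
  Digit '1' (value 1) x 2^9 = 512
  Digit '1' (value 1) x 2^8 = 256
  Digit '1' (value 1) x 2^7 = 128
  Digit '1' (value 1) x 2^6 = 64
  Digit '0' (value 0) x 2^5 = 0
  Digit '0' (value 0) x 2^4 = 0
  Digit '1' (value 1) x 2^3 = 8
  Digit '0' (value 0) x 2^2 = 0
  Digit '1' (value 1) x 2^1 = 2
  Digit '0' (value 0) x 2^0 = 0
Sum = 970

970


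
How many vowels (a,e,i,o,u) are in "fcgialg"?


Input: fcgialg
Checking each character:
  'f' at position 0: consonant
  'c' at position 1: consonant
  'g' at position 2: consonant
  'i' at position 3: vowel (running total: 1)
  'a' at position 4: vowel (running total: 2)
  'l' at position 5: consonant
  'g' at position 6: consonant
Total vowels: 2

2


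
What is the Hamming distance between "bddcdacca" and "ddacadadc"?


Comparing "bddcdacca" and "ddacadadc" position by position:
  Position 0: 'b' vs 'd' => differ
  Position 1: 'd' vs 'd' => same
  Position 2: 'd' vs 'a' => differ
  Position 3: 'c' vs 'c' => same
  Position 4: 'd' vs 'a' => differ
  Position 5: 'a' vs 'd' => differ
  Position 6: 'c' vs 'a' => differ
  Position 7: 'c' vs 'd' => differ
  Position 8: 'a' vs 'c' => differ
Total differences (Hamming distance): 7

7


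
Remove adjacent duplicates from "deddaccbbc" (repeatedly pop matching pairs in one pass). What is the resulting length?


Input: deddaccbbc
Stack-based adjacent duplicate removal:
  Read 'd': push. Stack: d
  Read 'e': push. Stack: de
  Read 'd': push. Stack: ded
  Read 'd': matches stack top 'd' => pop. Stack: de
  Read 'a': push. Stack: dea
  Read 'c': push. Stack: deac
  Read 'c': matches stack top 'c' => pop. Stack: dea
  Read 'b': push. Stack: deab
  Read 'b': matches stack top 'b' => pop. Stack: dea
  Read 'c': push. Stack: deac
Final stack: "deac" (length 4)

4


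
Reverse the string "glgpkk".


Input: glgpkk
Reading characters right to left:
  Position 5: 'k'
  Position 4: 'k'
  Position 3: 'p'
  Position 2: 'g'
  Position 1: 'l'
  Position 0: 'g'
Reversed: kkpglg

kkpglg


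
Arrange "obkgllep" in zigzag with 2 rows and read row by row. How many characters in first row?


Zigzag "obkgllep" into 2 rows:
Placing characters:
  'o' => row 0
  'b' => row 1
  'k' => row 0
  'g' => row 1
  'l' => row 0
  'l' => row 1
  'e' => row 0
  'p' => row 1
Rows:
  Row 0: "okle"
  Row 1: "bglp"
First row length: 4

4


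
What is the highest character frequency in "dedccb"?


Input: dedccb
Character counts:
  'b': 1
  'c': 2
  'd': 2
  'e': 1
Maximum frequency: 2

2


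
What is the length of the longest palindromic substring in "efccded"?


Input: "efccded"
Checking substrings for palindromes:
  [4:7] "ded" (len 3) => palindrome
  [2:4] "cc" (len 2) => palindrome
Longest palindromic substring: "ded" with length 3

3


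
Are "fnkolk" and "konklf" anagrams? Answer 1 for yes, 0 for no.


Strings: "fnkolk", "konklf"
Sorted first:  fkklno
Sorted second: fkklno
Sorted forms match => anagrams

1


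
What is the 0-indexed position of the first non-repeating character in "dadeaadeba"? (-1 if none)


Input: dadeaadeba
Character frequencies:
  'a': 4
  'b': 1
  'd': 3
  'e': 2
Scanning left to right for freq == 1:
  Position 0 ('d'): freq=3, skip
  Position 1 ('a'): freq=4, skip
  Position 2 ('d'): freq=3, skip
  Position 3 ('e'): freq=2, skip
  Position 4 ('a'): freq=4, skip
  Position 5 ('a'): freq=4, skip
  Position 6 ('d'): freq=3, skip
  Position 7 ('e'): freq=2, skip
  Position 8 ('b'): unique! => answer = 8

8


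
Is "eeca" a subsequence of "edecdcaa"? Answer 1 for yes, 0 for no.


Check if "eeca" is a subsequence of "edecdcaa"
Greedy scan:
  Position 0 ('e'): matches sub[0] = 'e'
  Position 1 ('d'): no match needed
  Position 2 ('e'): matches sub[1] = 'e'
  Position 3 ('c'): matches sub[2] = 'c'
  Position 4 ('d'): no match needed
  Position 5 ('c'): no match needed
  Position 6 ('a'): matches sub[3] = 'a'
  Position 7 ('a'): no match needed
All 4 characters matched => is a subsequence

1


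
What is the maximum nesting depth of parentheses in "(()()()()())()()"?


Input: "(()()()()())()()"
Tracking depth:
  Position 0 '(': depth becomes 1
  Position 1 '(': depth becomes 2
  Position 2 ')': depth becomes 1
  Position 3 '(': depth becomes 2
  Position 4 ')': depth becomes 1
  Position 5 '(': depth becomes 2
  Position 6 ')': depth becomes 1
  Position 7 '(': depth becomes 2
  Position 8 ')': depth becomes 1
  Position 9 '(': depth becomes 2
  Position 10 ')': depth becomes 1
  Position 11 ')': depth becomes 0
  Position 12 '(': depth becomes 1
  Position 13 ')': depth becomes 0
  Position 14 '(': depth becomes 1
  Position 15 ')': depth becomes 0
Maximum depth reached: 2

2


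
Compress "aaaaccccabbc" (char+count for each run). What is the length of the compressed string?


Input: aaaaccccabbc
Runs:
  'a' x 4 => "a4"
  'c' x 4 => "c4"
  'a' x 1 => "a1"
  'b' x 2 => "b2"
  'c' x 1 => "c1"
Compressed: "a4c4a1b2c1"
Compressed length: 10

10


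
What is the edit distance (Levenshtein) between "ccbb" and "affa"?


Computing edit distance: "ccbb" -> "affa"
DP table:
           a    f    f    a
      0    1    2    3    4
  c   1    1    2    3    4
  c   2    2    2    3    4
  b   3    3    3    3    4
  b   4    4    4    4    4
Edit distance = dp[4][4] = 4

4


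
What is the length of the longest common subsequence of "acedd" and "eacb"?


LCS of "acedd" and "eacb"
DP table:
           e    a    c    b
      0    0    0    0    0
  a   0    0    1    1    1
  c   0    0    1    2    2
  e   0    1    1    2    2
  d   0    1    1    2    2
  d   0    1    1    2    2
LCS length = dp[5][4] = 2

2


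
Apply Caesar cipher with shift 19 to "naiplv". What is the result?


Caesar cipher: shift "naiplv" by 19
  'n' (pos 13) + 19 = pos 6 = 'g'
  'a' (pos 0) + 19 = pos 19 = 't'
  'i' (pos 8) + 19 = pos 1 = 'b'
  'p' (pos 15) + 19 = pos 8 = 'i'
  'l' (pos 11) + 19 = pos 4 = 'e'
  'v' (pos 21) + 19 = pos 14 = 'o'
Result: gtbieo

gtbieo


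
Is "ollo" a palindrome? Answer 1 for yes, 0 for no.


Input: ollo
Reversed: ollo
  Compare pos 0 ('o') with pos 3 ('o'): match
  Compare pos 1 ('l') with pos 2 ('l'): match
Result: palindrome

1


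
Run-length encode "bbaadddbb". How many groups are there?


Input: bbaadddbb
Scanning for consecutive runs:
  Group 1: 'b' x 2 (positions 0-1)
  Group 2: 'a' x 2 (positions 2-3)
  Group 3: 'd' x 3 (positions 4-6)
  Group 4: 'b' x 2 (positions 7-8)
Total groups: 4

4


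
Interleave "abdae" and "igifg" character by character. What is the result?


Interleaving "abdae" and "igifg":
  Position 0: 'a' from first, 'i' from second => "ai"
  Position 1: 'b' from first, 'g' from second => "bg"
  Position 2: 'd' from first, 'i' from second => "di"
  Position 3: 'a' from first, 'f' from second => "af"
  Position 4: 'e' from first, 'g' from second => "eg"
Result: aibgdiafeg

aibgdiafeg


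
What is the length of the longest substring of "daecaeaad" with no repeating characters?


Input: "daecaeaad"
Sliding window (track last position of each char):
  Position 0 ('d'): window [0,0] length 1 -- new best
  Position 1 ('a'): window [0,1] length 2 -- new best
  Position 2 ('e'): window [0,2] length 3 -- new best
  Position 3 ('c'): window [0,3] length 4 -- new best
  Position 4 ('a'): repeat (last at 1), move window start to 2
  Position 4 ('a'): window [2,4] length 3
  Position 5 ('e'): repeat (last at 2), move window start to 3
  Position 5 ('e'): window [3,5] length 3
  Position 6 ('a'): repeat (last at 4), move window start to 5
  Position 6 ('a'): window [5,6] length 2
  Position 7 ('a'): repeat (last at 6), move window start to 7
  Position 7 ('a'): window [7,7] length 1
  Position 8 ('d'): window [7,8] length 2
Longest substring with no repeats: "daec" with length 4

4


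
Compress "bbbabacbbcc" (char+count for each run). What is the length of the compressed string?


Input: bbbabacbbcc
Runs:
  'b' x 3 => "b3"
  'a' x 1 => "a1"
  'b' x 1 => "b1"
  'a' x 1 => "a1"
  'c' x 1 => "c1"
  'b' x 2 => "b2"
  'c' x 2 => "c2"
Compressed: "b3a1b1a1c1b2c2"
Compressed length: 14

14


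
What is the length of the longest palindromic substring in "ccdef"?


Input: "ccdef"
Checking substrings for palindromes:
  [0:2] "cc" (len 2) => palindrome
Longest palindromic substring: "cc" with length 2

2


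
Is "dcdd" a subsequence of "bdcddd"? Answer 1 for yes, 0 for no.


Check if "dcdd" is a subsequence of "bdcddd"
Greedy scan:
  Position 0 ('b'): no match needed
  Position 1 ('d'): matches sub[0] = 'd'
  Position 2 ('c'): matches sub[1] = 'c'
  Position 3 ('d'): matches sub[2] = 'd'
  Position 4 ('d'): matches sub[3] = 'd'
  Position 5 ('d'): no match needed
All 4 characters matched => is a subsequence

1


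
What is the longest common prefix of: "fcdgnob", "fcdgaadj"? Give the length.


Words: fcdgnob, fcdgaadj
  Position 0: all 'f' => match
  Position 1: all 'c' => match
  Position 2: all 'd' => match
  Position 3: all 'g' => match
  Position 4: ('n', 'a') => mismatch, stop
LCP = "fcdg" (length 4)

4


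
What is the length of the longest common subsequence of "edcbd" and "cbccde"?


LCS of "edcbd" and "cbccde"
DP table:
           c    b    c    c    d    e
      0    0    0    0    0    0    0
  e   0    0    0    0    0    0    1
  d   0    0    0    0    0    1    1
  c   0    1    1    1    1    1    1
  b   0    1    2    2    2    2    2
  d   0    1    2    2    2    3    3
LCS length = dp[5][6] = 3

3


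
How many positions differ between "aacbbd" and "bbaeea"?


Comparing "aacbbd" and "bbaeea" position by position:
  Position 0: 'a' vs 'b' => DIFFER
  Position 1: 'a' vs 'b' => DIFFER
  Position 2: 'c' vs 'a' => DIFFER
  Position 3: 'b' vs 'e' => DIFFER
  Position 4: 'b' vs 'e' => DIFFER
  Position 5: 'd' vs 'a' => DIFFER
Positions that differ: 6

6


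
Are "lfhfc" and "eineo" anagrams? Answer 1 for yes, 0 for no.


Strings: "lfhfc", "eineo"
Sorted first:  cffhl
Sorted second: eeino
Differ at position 0: 'c' vs 'e' => not anagrams

0


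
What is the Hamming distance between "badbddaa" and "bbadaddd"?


Comparing "badbddaa" and "bbadaddd" position by position:
  Position 0: 'b' vs 'b' => same
  Position 1: 'a' vs 'b' => differ
  Position 2: 'd' vs 'a' => differ
  Position 3: 'b' vs 'd' => differ
  Position 4: 'd' vs 'a' => differ
  Position 5: 'd' vs 'd' => same
  Position 6: 'a' vs 'd' => differ
  Position 7: 'a' vs 'd' => differ
Total differences (Hamming distance): 6

6


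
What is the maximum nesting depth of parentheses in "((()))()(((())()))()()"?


Input: "((()))()(((())()))()()"
Tracking depth:
  Position 0 '(': depth becomes 1
  Position 1 '(': depth becomes 2
  Position 2 '(': depth becomes 3
  Position 3 ')': depth becomes 2
  Position 4 ')': depth becomes 1
  Position 5 ')': depth becomes 0
  Position 6 '(': depth becomes 1
  Position 7 ')': depth becomes 0
  Position 8 '(': depth becomes 1
  Position 9 '(': depth becomes 2
  Position 10 '(': depth becomes 3
  Position 11 '(': depth becomes 4
  Position 12 ')': depth becomes 3
  Position 13 ')': depth becomes 2
  Position 14 '(': depth becomes 3
  Position 15 ')': depth becomes 2
  Position 16 ')': depth becomes 1
  Position 17 ')': depth becomes 0
  Position 18 '(': depth becomes 1
  Position 19 ')': depth becomes 0
  Position 20 '(': depth becomes 1
  Position 21 ')': depth becomes 0
Maximum depth reached: 4

4


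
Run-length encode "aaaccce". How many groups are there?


Input: aaaccce
Scanning for consecutive runs:
  Group 1: 'a' x 3 (positions 0-2)
  Group 2: 'c' x 3 (positions 3-5)
  Group 3: 'e' x 1 (positions 6-6)
Total groups: 3

3


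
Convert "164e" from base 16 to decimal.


Input: "164e" in base 16
Positional expansion:
  Digit '1' (value 1) x 16^3 = 4096
  Digit '6' (value 6) x 16^2 = 1536
  Digit '4' (value 4) x 16^1 = 64
  Digit 'e' (value 14) x 16^0 = 14
Sum = 5710

5710


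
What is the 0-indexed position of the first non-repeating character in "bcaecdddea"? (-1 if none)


Input: bcaecdddea
Character frequencies:
  'a': 2
  'b': 1
  'c': 2
  'd': 3
  'e': 2
Scanning left to right for freq == 1:
  Position 0 ('b'): unique! => answer = 0

0


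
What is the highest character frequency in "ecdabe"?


Input: ecdabe
Character counts:
  'a': 1
  'b': 1
  'c': 1
  'd': 1
  'e': 2
Maximum frequency: 2

2


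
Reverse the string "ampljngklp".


Input: ampljngklp
Reading characters right to left:
  Position 9: 'p'
  Position 8: 'l'
  Position 7: 'k'
  Position 6: 'g'
  Position 5: 'n'
  Position 4: 'j'
  Position 3: 'l'
  Position 2: 'p'
  Position 1: 'm'
  Position 0: 'a'
Reversed: plkgnjlpma

plkgnjlpma


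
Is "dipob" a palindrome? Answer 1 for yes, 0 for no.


Input: dipob
Reversed: bopid
  Compare pos 0 ('d') with pos 4 ('b'): MISMATCH
  Compare pos 1 ('i') with pos 3 ('o'): MISMATCH
Result: not a palindrome

0


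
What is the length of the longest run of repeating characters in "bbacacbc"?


Input: "bbacacbc"
Scanning for longest run:
  Position 1 ('b'): continues run of 'b', length=2
  Position 2 ('a'): new char, reset run to 1
  Position 3 ('c'): new char, reset run to 1
  Position 4 ('a'): new char, reset run to 1
  Position 5 ('c'): new char, reset run to 1
  Position 6 ('b'): new char, reset run to 1
  Position 7 ('c'): new char, reset run to 1
Longest run: 'b' with length 2

2


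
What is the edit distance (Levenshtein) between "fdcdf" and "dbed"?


Computing edit distance: "fdcdf" -> "dbed"
DP table:
           d    b    e    d
      0    1    2    3    4
  f   1    1    2    3    4
  d   2    1    2    3    3
  c   3    2    2    3    4
  d   4    3    3    3    3
  f   5    4    4    4    4
Edit distance = dp[5][4] = 4

4


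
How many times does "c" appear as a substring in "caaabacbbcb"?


Searching for "c" in "caaabacbbcb"
Scanning each position:
  Position 0: "c" => MATCH
  Position 1: "a" => no
  Position 2: "a" => no
  Position 3: "a" => no
  Position 4: "b" => no
  Position 5: "a" => no
  Position 6: "c" => MATCH
  Position 7: "b" => no
  Position 8: "b" => no
  Position 9: "c" => MATCH
  Position 10: "b" => no
Total occurrences: 3

3


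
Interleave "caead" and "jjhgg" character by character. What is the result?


Interleaving "caead" and "jjhgg":
  Position 0: 'c' from first, 'j' from second => "cj"
  Position 1: 'a' from first, 'j' from second => "aj"
  Position 2: 'e' from first, 'h' from second => "eh"
  Position 3: 'a' from first, 'g' from second => "ag"
  Position 4: 'd' from first, 'g' from second => "dg"
Result: cjajehagdg

cjajehagdg


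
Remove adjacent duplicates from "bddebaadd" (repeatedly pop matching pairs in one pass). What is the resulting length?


Input: bddebaadd
Stack-based adjacent duplicate removal:
  Read 'b': push. Stack: b
  Read 'd': push. Stack: bd
  Read 'd': matches stack top 'd' => pop. Stack: b
  Read 'e': push. Stack: be
  Read 'b': push. Stack: beb
  Read 'a': push. Stack: beba
  Read 'a': matches stack top 'a' => pop. Stack: beb
  Read 'd': push. Stack: bebd
  Read 'd': matches stack top 'd' => pop. Stack: beb
Final stack: "beb" (length 3)

3


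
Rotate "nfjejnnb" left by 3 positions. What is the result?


Input: "nfjejnnb", rotate left by 3
First 3 characters: "nfj"
Remaining characters: "ejnnb"
Concatenate remaining + first: "ejnnb" + "nfj" = "ejnnbnfj"

ejnnbnfj


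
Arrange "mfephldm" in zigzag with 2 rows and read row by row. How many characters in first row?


Zigzag "mfephldm" into 2 rows:
Placing characters:
  'm' => row 0
  'f' => row 1
  'e' => row 0
  'p' => row 1
  'h' => row 0
  'l' => row 1
  'd' => row 0
  'm' => row 1
Rows:
  Row 0: "mehd"
  Row 1: "fplm"
First row length: 4

4


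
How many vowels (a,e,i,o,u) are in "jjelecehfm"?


Input: jjelecehfm
Checking each character:
  'j' at position 0: consonant
  'j' at position 1: consonant
  'e' at position 2: vowel (running total: 1)
  'l' at position 3: consonant
  'e' at position 4: vowel (running total: 2)
  'c' at position 5: consonant
  'e' at position 6: vowel (running total: 3)
  'h' at position 7: consonant
  'f' at position 8: consonant
  'm' at position 9: consonant
Total vowels: 3

3


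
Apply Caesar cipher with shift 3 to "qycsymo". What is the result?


Caesar cipher: shift "qycsymo" by 3
  'q' (pos 16) + 3 = pos 19 = 't'
  'y' (pos 24) + 3 = pos 1 = 'b'
  'c' (pos 2) + 3 = pos 5 = 'f'
  's' (pos 18) + 3 = pos 21 = 'v'
  'y' (pos 24) + 3 = pos 1 = 'b'
  'm' (pos 12) + 3 = pos 15 = 'p'
  'o' (pos 14) + 3 = pos 17 = 'r'
Result: tbfvbpr

tbfvbpr


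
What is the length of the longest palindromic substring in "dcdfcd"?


Input: "dcdfcd"
Checking substrings for palindromes:
  [0:3] "dcd" (len 3) => palindrome
Longest palindromic substring: "dcd" with length 3

3


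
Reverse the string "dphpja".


Input: dphpja
Reading characters right to left:
  Position 5: 'a'
  Position 4: 'j'
  Position 3: 'p'
  Position 2: 'h'
  Position 1: 'p'
  Position 0: 'd'
Reversed: ajphpd

ajphpd


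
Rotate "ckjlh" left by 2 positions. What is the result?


Input: "ckjlh", rotate left by 2
First 2 characters: "ck"
Remaining characters: "jlh"
Concatenate remaining + first: "jlh" + "ck" = "jlhck"

jlhck


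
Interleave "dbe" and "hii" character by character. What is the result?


Interleaving "dbe" and "hii":
  Position 0: 'd' from first, 'h' from second => "dh"
  Position 1: 'b' from first, 'i' from second => "bi"
  Position 2: 'e' from first, 'i' from second => "ei"
Result: dhbiei

dhbiei


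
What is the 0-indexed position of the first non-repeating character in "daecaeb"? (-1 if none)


Input: daecaeb
Character frequencies:
  'a': 2
  'b': 1
  'c': 1
  'd': 1
  'e': 2
Scanning left to right for freq == 1:
  Position 0 ('d'): unique! => answer = 0

0


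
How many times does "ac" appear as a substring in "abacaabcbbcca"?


Searching for "ac" in "abacaabcbbcca"
Scanning each position:
  Position 0: "ab" => no
  Position 1: "ba" => no
  Position 2: "ac" => MATCH
  Position 3: "ca" => no
  Position 4: "aa" => no
  Position 5: "ab" => no
  Position 6: "bc" => no
  Position 7: "cb" => no
  Position 8: "bb" => no
  Position 9: "bc" => no
  Position 10: "cc" => no
  Position 11: "ca" => no
Total occurrences: 1

1


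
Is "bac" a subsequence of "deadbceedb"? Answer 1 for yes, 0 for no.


Check if "bac" is a subsequence of "deadbceedb"
Greedy scan:
  Position 0 ('d'): no match needed
  Position 1 ('e'): no match needed
  Position 2 ('a'): no match needed
  Position 3 ('d'): no match needed
  Position 4 ('b'): matches sub[0] = 'b'
  Position 5 ('c'): no match needed
  Position 6 ('e'): no match needed
  Position 7 ('e'): no match needed
  Position 8 ('d'): no match needed
  Position 9 ('b'): no match needed
Only matched 1/3 characters => not a subsequence

0


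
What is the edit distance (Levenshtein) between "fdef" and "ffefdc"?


Computing edit distance: "fdef" -> "ffefdc"
DP table:
           f    f    e    f    d    c
      0    1    2    3    4    5    6
  f   1    0    1    2    3    4    5
  d   2    1    1    2    3    3    4
  e   3    2    2    1    2    3    4
  f   4    3    2    2    1    2    3
Edit distance = dp[4][6] = 3

3


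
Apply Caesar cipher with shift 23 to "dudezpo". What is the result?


Caesar cipher: shift "dudezpo" by 23
  'd' (pos 3) + 23 = pos 0 = 'a'
  'u' (pos 20) + 23 = pos 17 = 'r'
  'd' (pos 3) + 23 = pos 0 = 'a'
  'e' (pos 4) + 23 = pos 1 = 'b'
  'z' (pos 25) + 23 = pos 22 = 'w'
  'p' (pos 15) + 23 = pos 12 = 'm'
  'o' (pos 14) + 23 = pos 11 = 'l'
Result: arabwml

arabwml


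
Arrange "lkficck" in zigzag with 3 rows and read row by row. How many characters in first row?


Zigzag "lkficck" into 3 rows:
Placing characters:
  'l' => row 0
  'k' => row 1
  'f' => row 2
  'i' => row 1
  'c' => row 0
  'c' => row 1
  'k' => row 2
Rows:
  Row 0: "lc"
  Row 1: "kic"
  Row 2: "fk"
First row length: 2

2


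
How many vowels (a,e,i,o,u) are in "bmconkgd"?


Input: bmconkgd
Checking each character:
  'b' at position 0: consonant
  'm' at position 1: consonant
  'c' at position 2: consonant
  'o' at position 3: vowel (running total: 1)
  'n' at position 4: consonant
  'k' at position 5: consonant
  'g' at position 6: consonant
  'd' at position 7: consonant
Total vowels: 1

1


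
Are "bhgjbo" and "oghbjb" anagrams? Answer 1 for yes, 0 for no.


Strings: "bhgjbo", "oghbjb"
Sorted first:  bbghjo
Sorted second: bbghjo
Sorted forms match => anagrams

1


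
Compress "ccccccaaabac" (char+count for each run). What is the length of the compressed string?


Input: ccccccaaabac
Runs:
  'c' x 6 => "c6"
  'a' x 3 => "a3"
  'b' x 1 => "b1"
  'a' x 1 => "a1"
  'c' x 1 => "c1"
Compressed: "c6a3b1a1c1"
Compressed length: 10

10


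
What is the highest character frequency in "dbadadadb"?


Input: dbadadadb
Character counts:
  'a': 3
  'b': 2
  'd': 4
Maximum frequency: 4

4


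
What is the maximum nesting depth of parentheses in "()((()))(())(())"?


Input: "()((()))(())(())"
Tracking depth:
  Position 0 '(': depth becomes 1
  Position 1 ')': depth becomes 0
  Position 2 '(': depth becomes 1
  Position 3 '(': depth becomes 2
  Position 4 '(': depth becomes 3
  Position 5 ')': depth becomes 2
  Position 6 ')': depth becomes 1
  Position 7 ')': depth becomes 0
  Position 8 '(': depth becomes 1
  Position 9 '(': depth becomes 2
  Position 10 ')': depth becomes 1
  Position 11 ')': depth becomes 0
  Position 12 '(': depth becomes 1
  Position 13 '(': depth becomes 2
  Position 14 ')': depth becomes 1
  Position 15 ')': depth becomes 0
Maximum depth reached: 3

3


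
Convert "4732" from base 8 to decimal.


Input: "4732" in base 8
Positional expansion:
  Digit '4' (value 4) x 8^3 = 2048
  Digit '7' (value 7) x 8^2 = 448
  Digit '3' (value 3) x 8^1 = 24
  Digit '2' (value 2) x 8^0 = 2
Sum = 2522

2522


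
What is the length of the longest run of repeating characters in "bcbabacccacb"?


Input: "bcbabacccacb"
Scanning for longest run:
  Position 1 ('c'): new char, reset run to 1
  Position 2 ('b'): new char, reset run to 1
  Position 3 ('a'): new char, reset run to 1
  Position 4 ('b'): new char, reset run to 1
  Position 5 ('a'): new char, reset run to 1
  Position 6 ('c'): new char, reset run to 1
  Position 7 ('c'): continues run of 'c', length=2
  Position 8 ('c'): continues run of 'c', length=3
  Position 9 ('a'): new char, reset run to 1
  Position 10 ('c'): new char, reset run to 1
  Position 11 ('b'): new char, reset run to 1
Longest run: 'c' with length 3

3


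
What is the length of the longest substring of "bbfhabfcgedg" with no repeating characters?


Input: "bbfhabfcgedg"
Sliding window (track last position of each char):
  Position 0 ('b'): window [0,0] length 1 -- new best
  Position 1 ('b'): repeat (last at 0), move window start to 1
  Position 1 ('b'): window [1,1] length 1
  Position 2 ('f'): window [1,2] length 2 -- new best
  Position 3 ('h'): window [1,3] length 3 -- new best
  Position 4 ('a'): window [1,4] length 4 -- new best
  Position 5 ('b'): repeat (last at 1), move window start to 2
  Position 5 ('b'): window [2,5] length 4
  Position 6 ('f'): repeat (last at 2), move window start to 3
  Position 6 ('f'): window [3,6] length 4
  Position 7 ('c'): window [3,7] length 5 -- new best
  Position 8 ('g'): window [3,8] length 6 -- new best
  Position 9 ('e'): window [3,9] length 7 -- new best
  Position 10 ('d'): window [3,10] length 8 -- new best
  Position 11 ('g'): repeat (last at 8), move window start to 9
  Position 11 ('g'): window [9,11] length 3
Longest substring with no repeats: "habfcged" with length 8

8


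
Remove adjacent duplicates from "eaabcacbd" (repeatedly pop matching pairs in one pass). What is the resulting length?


Input: eaabcacbd
Stack-based adjacent duplicate removal:
  Read 'e': push. Stack: e
  Read 'a': push. Stack: ea
  Read 'a': matches stack top 'a' => pop. Stack: e
  Read 'b': push. Stack: eb
  Read 'c': push. Stack: ebc
  Read 'a': push. Stack: ebca
  Read 'c': push. Stack: ebcac
  Read 'b': push. Stack: ebcacb
  Read 'd': push. Stack: ebcacbd
Final stack: "ebcacbd" (length 7)

7


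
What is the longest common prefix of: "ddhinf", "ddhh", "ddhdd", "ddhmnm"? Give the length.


Words: ddhinf, ddhh, ddhdd, ddhmnm
  Position 0: all 'd' => match
  Position 1: all 'd' => match
  Position 2: all 'h' => match
  Position 3: ('i', 'h', 'd', 'm') => mismatch, stop
LCP = "ddh" (length 3)

3


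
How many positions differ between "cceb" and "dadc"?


Comparing "cceb" and "dadc" position by position:
  Position 0: 'c' vs 'd' => DIFFER
  Position 1: 'c' vs 'a' => DIFFER
  Position 2: 'e' vs 'd' => DIFFER
  Position 3: 'b' vs 'c' => DIFFER
Positions that differ: 4

4


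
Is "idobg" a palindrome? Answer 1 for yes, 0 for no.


Input: idobg
Reversed: gbodi
  Compare pos 0 ('i') with pos 4 ('g'): MISMATCH
  Compare pos 1 ('d') with pos 3 ('b'): MISMATCH
Result: not a palindrome

0


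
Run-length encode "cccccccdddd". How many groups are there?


Input: cccccccdddd
Scanning for consecutive runs:
  Group 1: 'c' x 7 (positions 0-6)
  Group 2: 'd' x 4 (positions 7-10)
Total groups: 2

2


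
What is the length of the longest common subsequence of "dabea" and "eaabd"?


LCS of "dabea" and "eaabd"
DP table:
           e    a    a    b    d
      0    0    0    0    0    0
  d   0    0    0    0    0    1
  a   0    0    1    1    1    1
  b   0    0    1    1    2    2
  e   0    1    1    1    2    2
  a   0    1    2    2    2    2
LCS length = dp[5][5] = 2

2


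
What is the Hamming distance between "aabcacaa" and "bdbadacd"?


Comparing "aabcacaa" and "bdbadacd" position by position:
  Position 0: 'a' vs 'b' => differ
  Position 1: 'a' vs 'd' => differ
  Position 2: 'b' vs 'b' => same
  Position 3: 'c' vs 'a' => differ
  Position 4: 'a' vs 'd' => differ
  Position 5: 'c' vs 'a' => differ
  Position 6: 'a' vs 'c' => differ
  Position 7: 'a' vs 'd' => differ
Total differences (Hamming distance): 7

7


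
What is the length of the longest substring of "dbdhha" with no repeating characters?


Input: "dbdhha"
Sliding window (track last position of each char):
  Position 0 ('d'): window [0,0] length 1 -- new best
  Position 1 ('b'): window [0,1] length 2 -- new best
  Position 2 ('d'): repeat (last at 0), move window start to 1
  Position 2 ('d'): window [1,2] length 2
  Position 3 ('h'): window [1,3] length 3 -- new best
  Position 4 ('h'): repeat (last at 3), move window start to 4
  Position 4 ('h'): window [4,4] length 1
  Position 5 ('a'): window [4,5] length 2
Longest substring with no repeats: "bdh" with length 3

3


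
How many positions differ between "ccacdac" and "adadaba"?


Comparing "ccacdac" and "adadaba" position by position:
  Position 0: 'c' vs 'a' => DIFFER
  Position 1: 'c' vs 'd' => DIFFER
  Position 2: 'a' vs 'a' => same
  Position 3: 'c' vs 'd' => DIFFER
  Position 4: 'd' vs 'a' => DIFFER
  Position 5: 'a' vs 'b' => DIFFER
  Position 6: 'c' vs 'a' => DIFFER
Positions that differ: 6

6


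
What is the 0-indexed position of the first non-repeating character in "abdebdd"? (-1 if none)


Input: abdebdd
Character frequencies:
  'a': 1
  'b': 2
  'd': 3
  'e': 1
Scanning left to right for freq == 1:
  Position 0 ('a'): unique! => answer = 0

0


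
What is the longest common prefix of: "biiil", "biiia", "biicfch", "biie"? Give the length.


Words: biiil, biiia, biicfch, biie
  Position 0: all 'b' => match
  Position 1: all 'i' => match
  Position 2: all 'i' => match
  Position 3: ('i', 'i', 'c', 'e') => mismatch, stop
LCP = "bii" (length 3)

3


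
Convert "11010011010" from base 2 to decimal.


Input: "11010011010" in base 2
Positional expansion:
  Digit '1' (value 1) x 2^10 = 1024
  Digit '1' (value 1) x 2^9 = 512
  Digit '0' (value 0) x 2^8 = 0
  Digit '1' (value 1) x 2^7 = 128
  Digit '0' (value 0) x 2^6 = 0
  Digit '0' (value 0) x 2^5 = 0
  Digit '1' (value 1) x 2^4 = 16
  Digit '1' (value 1) x 2^3 = 8
  Digit '0' (value 0) x 2^2 = 0
  Digit '1' (value 1) x 2^1 = 2
  Digit '0' (value 0) x 2^0 = 0
Sum = 1690

1690


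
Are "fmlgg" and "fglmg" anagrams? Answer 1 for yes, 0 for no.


Strings: "fmlgg", "fglmg"
Sorted first:  fgglm
Sorted second: fgglm
Sorted forms match => anagrams

1


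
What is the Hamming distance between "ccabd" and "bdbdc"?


Comparing "ccabd" and "bdbdc" position by position:
  Position 0: 'c' vs 'b' => differ
  Position 1: 'c' vs 'd' => differ
  Position 2: 'a' vs 'b' => differ
  Position 3: 'b' vs 'd' => differ
  Position 4: 'd' vs 'c' => differ
Total differences (Hamming distance): 5

5


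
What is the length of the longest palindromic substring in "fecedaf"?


Input: "fecedaf"
Checking substrings for palindromes:
  [1:4] "ece" (len 3) => palindrome
Longest palindromic substring: "ece" with length 3

3


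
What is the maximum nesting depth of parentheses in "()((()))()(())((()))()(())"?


Input: "()((()))()(())((()))()(())"
Tracking depth:
  Position 0 '(': depth becomes 1
  Position 1 ')': depth becomes 0
  Position 2 '(': depth becomes 1
  Position 3 '(': depth becomes 2
  Position 4 '(': depth becomes 3
  Position 5 ')': depth becomes 2
  Position 6 ')': depth becomes 1
  Position 7 ')': depth becomes 0
  Position 8 '(': depth becomes 1
  Position 9 ')': depth becomes 0
  Position 10 '(': depth becomes 1
  Position 11 '(': depth becomes 2
  Position 12 ')': depth becomes 1
  Position 13 ')': depth becomes 0
  Position 14 '(': depth becomes 1
  Position 15 '(': depth becomes 2
  Position 16 '(': depth becomes 3
  Position 17 ')': depth becomes 2
  Position 18 ')': depth becomes 1
  Position 19 ')': depth becomes 0
  Position 20 '(': depth becomes 1
  Position 21 ')': depth becomes 0
  Position 22 '(': depth becomes 1
  Position 23 '(': depth becomes 2
  Position 24 ')': depth becomes 1
  Position 25 ')': depth becomes 0
Maximum depth reached: 3

3


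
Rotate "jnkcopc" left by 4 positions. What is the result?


Input: "jnkcopc", rotate left by 4
First 4 characters: "jnkc"
Remaining characters: "opc"
Concatenate remaining + first: "opc" + "jnkc" = "opcjnkc"

opcjnkc


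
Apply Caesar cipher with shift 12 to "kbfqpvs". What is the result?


Caesar cipher: shift "kbfqpvs" by 12
  'k' (pos 10) + 12 = pos 22 = 'w'
  'b' (pos 1) + 12 = pos 13 = 'n'
  'f' (pos 5) + 12 = pos 17 = 'r'
  'q' (pos 16) + 12 = pos 2 = 'c'
  'p' (pos 15) + 12 = pos 1 = 'b'
  'v' (pos 21) + 12 = pos 7 = 'h'
  's' (pos 18) + 12 = pos 4 = 'e'
Result: wnrcbhe

wnrcbhe


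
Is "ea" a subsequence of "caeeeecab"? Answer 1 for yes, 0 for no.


Check if "ea" is a subsequence of "caeeeecab"
Greedy scan:
  Position 0 ('c'): no match needed
  Position 1 ('a'): no match needed
  Position 2 ('e'): matches sub[0] = 'e'
  Position 3 ('e'): no match needed
  Position 4 ('e'): no match needed
  Position 5 ('e'): no match needed
  Position 6 ('c'): no match needed
  Position 7 ('a'): matches sub[1] = 'a'
  Position 8 ('b'): no match needed
All 2 characters matched => is a subsequence

1


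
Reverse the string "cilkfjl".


Input: cilkfjl
Reading characters right to left:
  Position 6: 'l'
  Position 5: 'j'
  Position 4: 'f'
  Position 3: 'k'
  Position 2: 'l'
  Position 1: 'i'
  Position 0: 'c'
Reversed: ljfklic

ljfklic


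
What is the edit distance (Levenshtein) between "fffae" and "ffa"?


Computing edit distance: "fffae" -> "ffa"
DP table:
           f    f    a
      0    1    2    3
  f   1    0    1    2
  f   2    1    0    1
  f   3    2    1    1
  a   4    3    2    1
  e   5    4    3    2
Edit distance = dp[5][3] = 2

2


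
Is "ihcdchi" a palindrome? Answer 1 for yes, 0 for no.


Input: ihcdchi
Reversed: ihcdchi
  Compare pos 0 ('i') with pos 6 ('i'): match
  Compare pos 1 ('h') with pos 5 ('h'): match
  Compare pos 2 ('c') with pos 4 ('c'): match
Result: palindrome

1


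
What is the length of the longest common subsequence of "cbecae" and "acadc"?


LCS of "cbecae" and "acadc"
DP table:
           a    c    a    d    c
      0    0    0    0    0    0
  c   0    0    1    1    1    1
  b   0    0    1    1    1    1
  e   0    0    1    1    1    1
  c   0    0    1    1    1    2
  a   0    1    1    2    2    2
  e   0    1    1    2    2    2
LCS length = dp[6][5] = 2

2


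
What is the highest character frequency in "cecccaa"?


Input: cecccaa
Character counts:
  'a': 2
  'c': 4
  'e': 1
Maximum frequency: 4

4


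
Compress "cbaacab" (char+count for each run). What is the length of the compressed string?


Input: cbaacab
Runs:
  'c' x 1 => "c1"
  'b' x 1 => "b1"
  'a' x 2 => "a2"
  'c' x 1 => "c1"
  'a' x 1 => "a1"
  'b' x 1 => "b1"
Compressed: "c1b1a2c1a1b1"
Compressed length: 12

12


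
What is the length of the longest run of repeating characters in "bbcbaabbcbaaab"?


Input: "bbcbaabbcbaaab"
Scanning for longest run:
  Position 1 ('b'): continues run of 'b', length=2
  Position 2 ('c'): new char, reset run to 1
  Position 3 ('b'): new char, reset run to 1
  Position 4 ('a'): new char, reset run to 1
  Position 5 ('a'): continues run of 'a', length=2
  Position 6 ('b'): new char, reset run to 1
  Position 7 ('b'): continues run of 'b', length=2
  Position 8 ('c'): new char, reset run to 1
  Position 9 ('b'): new char, reset run to 1
  Position 10 ('a'): new char, reset run to 1
  Position 11 ('a'): continues run of 'a', length=2
  Position 12 ('a'): continues run of 'a', length=3
  Position 13 ('b'): new char, reset run to 1
Longest run: 'a' with length 3

3


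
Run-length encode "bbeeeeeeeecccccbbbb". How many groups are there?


Input: bbeeeeeeeecccccbbbb
Scanning for consecutive runs:
  Group 1: 'b' x 2 (positions 0-1)
  Group 2: 'e' x 8 (positions 2-9)
  Group 3: 'c' x 5 (positions 10-14)
  Group 4: 'b' x 4 (positions 15-18)
Total groups: 4

4


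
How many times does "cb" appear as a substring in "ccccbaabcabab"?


Searching for "cb" in "ccccbaabcabab"
Scanning each position:
  Position 0: "cc" => no
  Position 1: "cc" => no
  Position 2: "cc" => no
  Position 3: "cb" => MATCH
  Position 4: "ba" => no
  Position 5: "aa" => no
  Position 6: "ab" => no
  Position 7: "bc" => no
  Position 8: "ca" => no
  Position 9: "ab" => no
  Position 10: "ba" => no
  Position 11: "ab" => no
Total occurrences: 1

1


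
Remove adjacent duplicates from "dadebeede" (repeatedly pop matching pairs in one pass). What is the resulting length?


Input: dadebeede
Stack-based adjacent duplicate removal:
  Read 'd': push. Stack: d
  Read 'a': push. Stack: da
  Read 'd': push. Stack: dad
  Read 'e': push. Stack: dade
  Read 'b': push. Stack: dadeb
  Read 'e': push. Stack: dadebe
  Read 'e': matches stack top 'e' => pop. Stack: dadeb
  Read 'd': push. Stack: dadebd
  Read 'e': push. Stack: dadebde
Final stack: "dadebde" (length 7)

7


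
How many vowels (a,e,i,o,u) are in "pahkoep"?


Input: pahkoep
Checking each character:
  'p' at position 0: consonant
  'a' at position 1: vowel (running total: 1)
  'h' at position 2: consonant
  'k' at position 3: consonant
  'o' at position 4: vowel (running total: 2)
  'e' at position 5: vowel (running total: 3)
  'p' at position 6: consonant
Total vowels: 3

3


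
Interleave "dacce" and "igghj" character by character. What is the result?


Interleaving "dacce" and "igghj":
  Position 0: 'd' from first, 'i' from second => "di"
  Position 1: 'a' from first, 'g' from second => "ag"
  Position 2: 'c' from first, 'g' from second => "cg"
  Position 3: 'c' from first, 'h' from second => "ch"
  Position 4: 'e' from first, 'j' from second => "ej"
Result: diagcgchej

diagcgchej


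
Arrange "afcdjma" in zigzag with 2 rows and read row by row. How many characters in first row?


Zigzag "afcdjma" into 2 rows:
Placing characters:
  'a' => row 0
  'f' => row 1
  'c' => row 0
  'd' => row 1
  'j' => row 0
  'm' => row 1
  'a' => row 0
Rows:
  Row 0: "acja"
  Row 1: "fdm"
First row length: 4

4


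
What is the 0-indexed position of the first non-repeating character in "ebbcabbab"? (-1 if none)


Input: ebbcabbab
Character frequencies:
  'a': 2
  'b': 5
  'c': 1
  'e': 1
Scanning left to right for freq == 1:
  Position 0 ('e'): unique! => answer = 0

0


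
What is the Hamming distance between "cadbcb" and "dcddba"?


Comparing "cadbcb" and "dcddba" position by position:
  Position 0: 'c' vs 'd' => differ
  Position 1: 'a' vs 'c' => differ
  Position 2: 'd' vs 'd' => same
  Position 3: 'b' vs 'd' => differ
  Position 4: 'c' vs 'b' => differ
  Position 5: 'b' vs 'a' => differ
Total differences (Hamming distance): 5

5


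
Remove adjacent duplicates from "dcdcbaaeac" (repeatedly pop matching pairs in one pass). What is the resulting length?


Input: dcdcbaaeac
Stack-based adjacent duplicate removal:
  Read 'd': push. Stack: d
  Read 'c': push. Stack: dc
  Read 'd': push. Stack: dcd
  Read 'c': push. Stack: dcdc
  Read 'b': push. Stack: dcdcb
  Read 'a': push. Stack: dcdcba
  Read 'a': matches stack top 'a' => pop. Stack: dcdcb
  Read 'e': push. Stack: dcdcbe
  Read 'a': push. Stack: dcdcbea
  Read 'c': push. Stack: dcdcbeac
Final stack: "dcdcbeac" (length 8)

8
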